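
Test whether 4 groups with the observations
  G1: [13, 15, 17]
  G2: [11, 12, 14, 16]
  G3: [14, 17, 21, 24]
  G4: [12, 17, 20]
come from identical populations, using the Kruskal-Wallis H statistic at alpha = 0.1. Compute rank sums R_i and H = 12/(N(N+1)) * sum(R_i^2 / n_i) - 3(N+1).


Step 1: Combine all N = 14 observations and assign midranks.
sorted (value, group, rank): (11,G2,1), (12,G2,2.5), (12,G4,2.5), (13,G1,4), (14,G2,5.5), (14,G3,5.5), (15,G1,7), (16,G2,8), (17,G1,10), (17,G3,10), (17,G4,10), (20,G4,12), (21,G3,13), (24,G3,14)
Step 2: Sum ranks within each group.
R_1 = 21 (n_1 = 3)
R_2 = 17 (n_2 = 4)
R_3 = 42.5 (n_3 = 4)
R_4 = 24.5 (n_4 = 3)
Step 3: H = 12/(N(N+1)) * sum(R_i^2/n_i) - 3(N+1)
     = 12/(14*15) * (21^2/3 + 17^2/4 + 42.5^2/4 + 24.5^2/3) - 3*15
     = 0.057143 * 870.896 - 45
     = 4.765476.
Step 4: Ties present; correction factor C = 1 - 36/(14^3 - 14) = 0.986813. Corrected H = 4.765476 / 0.986813 = 4.829157.
Step 5: Under H0, H ~ chi^2(3); p-value = 0.184743.
Step 6: alpha = 0.1. fail to reject H0.

H = 4.8292, df = 3, p = 0.184743, fail to reject H0.


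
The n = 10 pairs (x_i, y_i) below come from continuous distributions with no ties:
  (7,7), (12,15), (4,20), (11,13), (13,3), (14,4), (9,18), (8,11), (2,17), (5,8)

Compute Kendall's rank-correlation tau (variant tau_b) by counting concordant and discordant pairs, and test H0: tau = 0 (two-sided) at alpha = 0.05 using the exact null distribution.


Step 1: Enumerate the 45 unordered pairs (i,j) with i<j and classify each by sign(x_j-x_i) * sign(y_j-y_i).
  (1,2):dx=+5,dy=+8->C; (1,3):dx=-3,dy=+13->D; (1,4):dx=+4,dy=+6->C; (1,5):dx=+6,dy=-4->D
  (1,6):dx=+7,dy=-3->D; (1,7):dx=+2,dy=+11->C; (1,8):dx=+1,dy=+4->C; (1,9):dx=-5,dy=+10->D
  (1,10):dx=-2,dy=+1->D; (2,3):dx=-8,dy=+5->D; (2,4):dx=-1,dy=-2->C; (2,5):dx=+1,dy=-12->D
  (2,6):dx=+2,dy=-11->D; (2,7):dx=-3,dy=+3->D; (2,8):dx=-4,dy=-4->C; (2,9):dx=-10,dy=+2->D
  (2,10):dx=-7,dy=-7->C; (3,4):dx=+7,dy=-7->D; (3,5):dx=+9,dy=-17->D; (3,6):dx=+10,dy=-16->D
  (3,7):dx=+5,dy=-2->D; (3,8):dx=+4,dy=-9->D; (3,9):dx=-2,dy=-3->C; (3,10):dx=+1,dy=-12->D
  (4,5):dx=+2,dy=-10->D; (4,6):dx=+3,dy=-9->D; (4,7):dx=-2,dy=+5->D; (4,8):dx=-3,dy=-2->C
  (4,9):dx=-9,dy=+4->D; (4,10):dx=-6,dy=-5->C; (5,6):dx=+1,dy=+1->C; (5,7):dx=-4,dy=+15->D
  (5,8):dx=-5,dy=+8->D; (5,9):dx=-11,dy=+14->D; (5,10):dx=-8,dy=+5->D; (6,7):dx=-5,dy=+14->D
  (6,8):dx=-6,dy=+7->D; (6,9):dx=-12,dy=+13->D; (6,10):dx=-9,dy=+4->D; (7,8):dx=-1,dy=-7->C
  (7,9):dx=-7,dy=-1->C; (7,10):dx=-4,dy=-10->C; (8,9):dx=-6,dy=+6->D; (8,10):dx=-3,dy=-3->C
  (9,10):dx=+3,dy=-9->D
Step 2: C = 15, D = 30, total pairs = 45.
Step 3: tau = (C - D)/(n(n-1)/2) = (15 - 30)/45 = -0.333333.
Step 4: Exact two-sided p-value (enumerate n! = 3628800 permutations of y under H0): p = 0.216373.
Step 5: alpha = 0.05. fail to reject H0.

tau_b = -0.3333 (C=15, D=30), p = 0.216373, fail to reject H0.


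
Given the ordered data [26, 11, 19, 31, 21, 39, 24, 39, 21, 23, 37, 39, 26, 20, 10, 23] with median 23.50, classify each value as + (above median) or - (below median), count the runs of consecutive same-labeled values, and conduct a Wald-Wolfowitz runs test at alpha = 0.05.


Step 1: Compute median = 23.50; label A = above, B = below.
Labels in order: ABBABAAABBAAABBB  (n_A = 8, n_B = 8)
Step 2: Count runs R = 8.
Step 3: Under H0 (random ordering), E[R] = 2*n_A*n_B/(n_A+n_B) + 1 = 2*8*8/16 + 1 = 9.0000.
        Var[R] = 2*n_A*n_B*(2*n_A*n_B - n_A - n_B) / ((n_A+n_B)^2 * (n_A+n_B-1)) = 14336/3840 = 3.7333.
        SD[R] = 1.9322.
Step 4: Continuity-corrected z = (R + 0.5 - E[R]) / SD[R] = (8 + 0.5 - 9.0000) / 1.9322 = -0.2588.
Step 5: Two-sided p-value via normal approximation = 2*(1 - Phi(|z|)) = 0.795809.
Step 6: alpha = 0.05. fail to reject H0.

R = 8, z = -0.2588, p = 0.795809, fail to reject H0.


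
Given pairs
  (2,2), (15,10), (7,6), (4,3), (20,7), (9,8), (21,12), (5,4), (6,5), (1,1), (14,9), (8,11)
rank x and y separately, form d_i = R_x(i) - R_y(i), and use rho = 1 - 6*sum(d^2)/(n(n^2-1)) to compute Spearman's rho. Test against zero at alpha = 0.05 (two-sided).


Step 1: Rank x and y separately (midranks; no ties here).
rank(x): 2->2, 15->10, 7->6, 4->3, 20->11, 9->8, 21->12, 5->4, 6->5, 1->1, 14->9, 8->7
rank(y): 2->2, 10->10, 6->6, 3->3, 7->7, 8->8, 12->12, 4->4, 5->5, 1->1, 9->9, 11->11
Step 2: d_i = R_x(i) - R_y(i); compute d_i^2.
  (2-2)^2=0, (10-10)^2=0, (6-6)^2=0, (3-3)^2=0, (11-7)^2=16, (8-8)^2=0, (12-12)^2=0, (4-4)^2=0, (5-5)^2=0, (1-1)^2=0, (9-9)^2=0, (7-11)^2=16
sum(d^2) = 32.
Step 3: rho = 1 - 6*32 / (12*(12^2 - 1)) = 1 - 192/1716 = 0.888112.
Step 4: Under H0, t = rho * sqrt((n-2)/(1-rho^2)) = 6.1103 ~ t(10).
Step 5: Two-sided p-value from the t-distribution with 10 df = 0.000114.
Step 6: alpha = 0.05. reject H0.

rho = 0.8881, p = 0.000114, reject H0 at alpha = 0.05.


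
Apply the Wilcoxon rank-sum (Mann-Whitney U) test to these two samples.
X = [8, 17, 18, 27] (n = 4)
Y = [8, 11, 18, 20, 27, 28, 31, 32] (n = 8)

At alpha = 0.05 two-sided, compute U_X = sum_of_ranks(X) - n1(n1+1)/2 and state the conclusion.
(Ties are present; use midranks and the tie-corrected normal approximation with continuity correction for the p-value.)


Step 1: Combine and sort all 12 observations; assign midranks.
sorted (value, group): (8,X), (8,Y), (11,Y), (17,X), (18,X), (18,Y), (20,Y), (27,X), (27,Y), (28,Y), (31,Y), (32,Y)
ranks: 8->1.5, 8->1.5, 11->3, 17->4, 18->5.5, 18->5.5, 20->7, 27->8.5, 27->8.5, 28->10, 31->11, 32->12
Step 2: Rank sum for X: R1 = 1.5 + 4 + 5.5 + 8.5 = 19.5.
Step 3: U_X = R1 - n1(n1+1)/2 = 19.5 - 4*5/2 = 19.5 - 10 = 9.5.
       U_Y = n1*n2 - U_X = 32 - 9.5 = 22.5.
Step 4: Ties are present, so use the tie-corrected normal approximation (with continuity correction) for the p-value.
Step 5: p-value = 0.305629; compare to alpha = 0.05. fail to reject H0.

U_X = 9.5, p = 0.305629, fail to reject H0 at alpha = 0.05.


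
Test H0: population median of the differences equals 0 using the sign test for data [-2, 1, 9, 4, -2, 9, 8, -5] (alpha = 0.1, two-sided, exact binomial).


Step 1: Discard zero differences. Original n = 8; n_eff = number of nonzero differences = 8.
Nonzero differences (with sign): -2, +1, +9, +4, -2, +9, +8, -5
Step 2: Count signs: positive = 5, negative = 3.
Step 3: Under H0: P(positive) = 0.5, so the number of positives S ~ Bin(8, 0.5).
Step 4: Two-sided exact p-value = sum of Bin(8,0.5) probabilities at or below the observed probability = 0.726562.
Step 5: alpha = 0.1. fail to reject H0.

n_eff = 8, pos = 5, neg = 3, p = 0.726562, fail to reject H0.


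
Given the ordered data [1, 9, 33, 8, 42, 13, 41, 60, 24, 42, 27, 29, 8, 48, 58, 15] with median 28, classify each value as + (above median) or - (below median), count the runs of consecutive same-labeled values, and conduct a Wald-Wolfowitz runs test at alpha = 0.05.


Step 1: Compute median = 28; label A = above, B = below.
Labels in order: BBABABAABABABAAB  (n_A = 8, n_B = 8)
Step 2: Count runs R = 13.
Step 3: Under H0 (random ordering), E[R] = 2*n_A*n_B/(n_A+n_B) + 1 = 2*8*8/16 + 1 = 9.0000.
        Var[R] = 2*n_A*n_B*(2*n_A*n_B - n_A - n_B) / ((n_A+n_B)^2 * (n_A+n_B-1)) = 14336/3840 = 3.7333.
        SD[R] = 1.9322.
Step 4: Continuity-corrected z = (R - 0.5 - E[R]) / SD[R] = (13 - 0.5 - 9.0000) / 1.9322 = 1.8114.
Step 5: Two-sided p-value via normal approximation = 2*(1 - Phi(|z|)) = 0.070076.
Step 6: alpha = 0.05. fail to reject H0.

R = 13, z = 1.8114, p = 0.070076, fail to reject H0.


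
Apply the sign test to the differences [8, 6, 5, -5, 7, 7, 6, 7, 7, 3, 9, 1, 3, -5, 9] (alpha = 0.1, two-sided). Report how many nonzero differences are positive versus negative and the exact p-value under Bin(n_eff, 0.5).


Step 1: Discard zero differences. Original n = 15; n_eff = number of nonzero differences = 15.
Nonzero differences (with sign): +8, +6, +5, -5, +7, +7, +6, +7, +7, +3, +9, +1, +3, -5, +9
Step 2: Count signs: positive = 13, negative = 2.
Step 3: Under H0: P(positive) = 0.5, so the number of positives S ~ Bin(15, 0.5).
Step 4: Two-sided exact p-value = sum of Bin(15,0.5) probabilities at or below the observed probability = 0.007385.
Step 5: alpha = 0.1. reject H0.

n_eff = 15, pos = 13, neg = 2, p = 0.007385, reject H0.


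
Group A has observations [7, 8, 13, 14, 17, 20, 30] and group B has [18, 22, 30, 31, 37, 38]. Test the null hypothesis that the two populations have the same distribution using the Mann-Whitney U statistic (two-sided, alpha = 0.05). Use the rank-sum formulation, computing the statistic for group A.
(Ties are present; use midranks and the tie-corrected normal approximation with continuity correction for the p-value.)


Step 1: Combine and sort all 13 observations; assign midranks.
sorted (value, group): (7,X), (8,X), (13,X), (14,X), (17,X), (18,Y), (20,X), (22,Y), (30,X), (30,Y), (31,Y), (37,Y), (38,Y)
ranks: 7->1, 8->2, 13->3, 14->4, 17->5, 18->6, 20->7, 22->8, 30->9.5, 30->9.5, 31->11, 37->12, 38->13
Step 2: Rank sum for X: R1 = 1 + 2 + 3 + 4 + 5 + 7 + 9.5 = 31.5.
Step 3: U_X = R1 - n1(n1+1)/2 = 31.5 - 7*8/2 = 31.5 - 28 = 3.5.
       U_Y = n1*n2 - U_X = 42 - 3.5 = 38.5.
Step 4: Ties are present, so use the tie-corrected normal approximation (with continuity correction) for the p-value.
Step 5: p-value = 0.015019; compare to alpha = 0.05. reject H0.

U_X = 3.5, p = 0.015019, reject H0 at alpha = 0.05.


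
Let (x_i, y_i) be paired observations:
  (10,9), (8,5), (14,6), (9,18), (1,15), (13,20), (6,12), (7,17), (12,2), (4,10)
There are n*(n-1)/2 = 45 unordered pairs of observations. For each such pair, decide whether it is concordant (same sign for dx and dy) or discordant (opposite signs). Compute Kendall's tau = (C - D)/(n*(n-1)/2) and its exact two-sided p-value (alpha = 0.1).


Step 1: Enumerate the 45 unordered pairs (i,j) with i<j and classify each by sign(x_j-x_i) * sign(y_j-y_i).
  (1,2):dx=-2,dy=-4->C; (1,3):dx=+4,dy=-3->D; (1,4):dx=-1,dy=+9->D; (1,5):dx=-9,dy=+6->D
  (1,6):dx=+3,dy=+11->C; (1,7):dx=-4,dy=+3->D; (1,8):dx=-3,dy=+8->D; (1,9):dx=+2,dy=-7->D
  (1,10):dx=-6,dy=+1->D; (2,3):dx=+6,dy=+1->C; (2,4):dx=+1,dy=+13->C; (2,5):dx=-7,dy=+10->D
  (2,6):dx=+5,dy=+15->C; (2,7):dx=-2,dy=+7->D; (2,8):dx=-1,dy=+12->D; (2,9):dx=+4,dy=-3->D
  (2,10):dx=-4,dy=+5->D; (3,4):dx=-5,dy=+12->D; (3,5):dx=-13,dy=+9->D; (3,6):dx=-1,dy=+14->D
  (3,7):dx=-8,dy=+6->D; (3,8):dx=-7,dy=+11->D; (3,9):dx=-2,dy=-4->C; (3,10):dx=-10,dy=+4->D
  (4,5):dx=-8,dy=-3->C; (4,6):dx=+4,dy=+2->C; (4,7):dx=-3,dy=-6->C; (4,8):dx=-2,dy=-1->C
  (4,9):dx=+3,dy=-16->D; (4,10):dx=-5,dy=-8->C; (5,6):dx=+12,dy=+5->C; (5,7):dx=+5,dy=-3->D
  (5,8):dx=+6,dy=+2->C; (5,9):dx=+11,dy=-13->D; (5,10):dx=+3,dy=-5->D; (6,7):dx=-7,dy=-8->C
  (6,8):dx=-6,dy=-3->C; (6,9):dx=-1,dy=-18->C; (6,10):dx=-9,dy=-10->C; (7,8):dx=+1,dy=+5->C
  (7,9):dx=+6,dy=-10->D; (7,10):dx=-2,dy=-2->C; (8,9):dx=+5,dy=-15->D; (8,10):dx=-3,dy=-7->C
  (9,10):dx=-8,dy=+8->D
Step 2: C = 20, D = 25, total pairs = 45.
Step 3: tau = (C - D)/(n(n-1)/2) = (20 - 25)/45 = -0.111111.
Step 4: Exact two-sided p-value (enumerate n! = 3628800 permutations of y under H0): p = 0.727490.
Step 5: alpha = 0.1. fail to reject H0.

tau_b = -0.1111 (C=20, D=25), p = 0.727490, fail to reject H0.


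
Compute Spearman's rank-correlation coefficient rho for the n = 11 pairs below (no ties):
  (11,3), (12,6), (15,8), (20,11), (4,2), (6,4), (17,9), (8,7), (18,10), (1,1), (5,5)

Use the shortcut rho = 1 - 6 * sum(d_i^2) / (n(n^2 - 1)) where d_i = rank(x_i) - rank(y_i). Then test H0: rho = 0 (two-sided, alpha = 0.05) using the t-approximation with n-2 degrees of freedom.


Step 1: Rank x and y separately (midranks; no ties here).
rank(x): 11->6, 12->7, 15->8, 20->11, 4->2, 6->4, 17->9, 8->5, 18->10, 1->1, 5->3
rank(y): 3->3, 6->6, 8->8, 11->11, 2->2, 4->4, 9->9, 7->7, 10->10, 1->1, 5->5
Step 2: d_i = R_x(i) - R_y(i); compute d_i^2.
  (6-3)^2=9, (7-6)^2=1, (8-8)^2=0, (11-11)^2=0, (2-2)^2=0, (4-4)^2=0, (9-9)^2=0, (5-7)^2=4, (10-10)^2=0, (1-1)^2=0, (3-5)^2=4
sum(d^2) = 18.
Step 3: rho = 1 - 6*18 / (11*(11^2 - 1)) = 1 - 108/1320 = 0.918182.
Step 4: Under H0, t = rho * sqrt((n-2)/(1-rho^2)) = 6.9531 ~ t(9).
Step 5: Two-sided p-value from the t-distribution with 9 df = 0.000067.
Step 6: alpha = 0.05. reject H0.

rho = 0.9182, p = 0.000067, reject H0 at alpha = 0.05.


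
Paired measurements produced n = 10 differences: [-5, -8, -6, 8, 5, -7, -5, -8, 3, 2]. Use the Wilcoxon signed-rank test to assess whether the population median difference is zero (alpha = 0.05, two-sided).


Step 1: Drop any zero differences (none here) and take |d_i|.
|d| = [5, 8, 6, 8, 5, 7, 5, 8, 3, 2]
Step 2: Midrank |d_i| (ties get averaged ranks).
ranks: |5|->4, |8|->9, |6|->6, |8|->9, |5|->4, |7|->7, |5|->4, |8|->9, |3|->2, |2|->1
Step 3: Attach original signs; sum ranks with positive sign and with negative sign.
W+ = 9 + 4 + 2 + 1 = 16
W- = 4 + 9 + 6 + 7 + 4 + 9 = 39
(Check: W+ + W- = 55 should equal n(n+1)/2 = 55.)
Step 4: Test statistic W = min(W+, W-) = 16.
Step 5: Ties in |d|, so use the tie-corrected normal approximation.
        E[W] = n(n+1)/4 = 10*11/4 = 27.5.
        Tie groups: |d|=5 (t=3), |d|=8 (t=3); sum(t^3 - t) = 48.
        Var[W] = n(n+1)(2n+1)/24 - sum(t^3-t)/48 = 2310/24 - 48/48 = 95.25.
        z = (W - E[W]) / sqrt(Var[W]) = (16 - 27.5) / 9.7596 = -1.1783.
        Two-sided p = 2*Phi(z) = 0.238667.
Step 6: alpha = 0.05. fail to reject H0.

W+ = 16, W- = 39, W = min = 16, p = 0.238667, fail to reject H0.


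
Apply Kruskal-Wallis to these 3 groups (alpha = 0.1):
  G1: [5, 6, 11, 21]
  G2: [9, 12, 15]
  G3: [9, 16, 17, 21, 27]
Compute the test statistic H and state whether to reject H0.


Step 1: Combine all N = 12 observations and assign midranks.
sorted (value, group, rank): (5,G1,1), (6,G1,2), (9,G2,3.5), (9,G3,3.5), (11,G1,5), (12,G2,6), (15,G2,7), (16,G3,8), (17,G3,9), (21,G1,10.5), (21,G3,10.5), (27,G3,12)
Step 2: Sum ranks within each group.
R_1 = 18.5 (n_1 = 4)
R_2 = 16.5 (n_2 = 3)
R_3 = 43 (n_3 = 5)
Step 3: H = 12/(N(N+1)) * sum(R_i^2/n_i) - 3(N+1)
     = 12/(12*13) * (18.5^2/4 + 16.5^2/3 + 43^2/5) - 3*13
     = 0.076923 * 546.112 - 39
     = 3.008654.
Step 4: Ties present; correction factor C = 1 - 12/(12^3 - 12) = 0.993007. Corrected H = 3.008654 / 0.993007 = 3.029842.
Step 5: Under H0, H ~ chi^2(2); p-value = 0.219826.
Step 6: alpha = 0.1. fail to reject H0.

H = 3.0298, df = 2, p = 0.219826, fail to reject H0.


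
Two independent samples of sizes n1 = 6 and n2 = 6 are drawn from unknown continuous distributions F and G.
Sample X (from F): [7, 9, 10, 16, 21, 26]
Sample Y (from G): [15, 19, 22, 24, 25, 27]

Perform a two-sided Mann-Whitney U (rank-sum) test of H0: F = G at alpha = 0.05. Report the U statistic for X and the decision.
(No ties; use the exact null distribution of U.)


Step 1: Combine and sort all 12 observations; assign midranks.
sorted (value, group): (7,X), (9,X), (10,X), (15,Y), (16,X), (19,Y), (21,X), (22,Y), (24,Y), (25,Y), (26,X), (27,Y)
ranks: 7->1, 9->2, 10->3, 15->4, 16->5, 19->6, 21->7, 22->8, 24->9, 25->10, 26->11, 27->12
Step 2: Rank sum for X: R1 = 1 + 2 + 3 + 5 + 7 + 11 = 29.
Step 3: U_X = R1 - n1(n1+1)/2 = 29 - 6*7/2 = 29 - 21 = 8.
       U_Y = n1*n2 - U_X = 36 - 8 = 28.
Step 4: No ties, so the exact null distribution of U (based on enumerating the C(12,6) = 924 equally likely rank assignments) gives the two-sided p-value.
Step 5: p-value = 0.132035; compare to alpha = 0.05. fail to reject H0.

U_X = 8, p = 0.132035, fail to reject H0 at alpha = 0.05.


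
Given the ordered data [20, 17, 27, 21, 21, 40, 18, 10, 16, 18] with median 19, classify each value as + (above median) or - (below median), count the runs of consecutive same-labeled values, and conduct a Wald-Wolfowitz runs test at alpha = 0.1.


Step 1: Compute median = 19; label A = above, B = below.
Labels in order: ABAAAABBBB  (n_A = 5, n_B = 5)
Step 2: Count runs R = 4.
Step 3: Under H0 (random ordering), E[R] = 2*n_A*n_B/(n_A+n_B) + 1 = 2*5*5/10 + 1 = 6.0000.
        Var[R] = 2*n_A*n_B*(2*n_A*n_B - n_A - n_B) / ((n_A+n_B)^2 * (n_A+n_B-1)) = 2000/900 = 2.2222.
        SD[R] = 1.4907.
Step 4: Continuity-corrected z = (R + 0.5 - E[R]) / SD[R] = (4 + 0.5 - 6.0000) / 1.4907 = -1.0062.
Step 5: Two-sided p-value via normal approximation = 2*(1 - Phi(|z|)) = 0.314305.
Step 6: alpha = 0.1. fail to reject H0.

R = 4, z = -1.0062, p = 0.314305, fail to reject H0.


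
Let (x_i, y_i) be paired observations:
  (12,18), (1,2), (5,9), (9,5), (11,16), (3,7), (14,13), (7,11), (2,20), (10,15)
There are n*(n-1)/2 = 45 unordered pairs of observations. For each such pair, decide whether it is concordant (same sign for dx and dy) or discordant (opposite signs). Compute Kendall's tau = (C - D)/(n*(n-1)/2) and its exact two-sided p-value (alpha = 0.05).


Step 1: Enumerate the 45 unordered pairs (i,j) with i<j and classify each by sign(x_j-x_i) * sign(y_j-y_i).
  (1,2):dx=-11,dy=-16->C; (1,3):dx=-7,dy=-9->C; (1,4):dx=-3,dy=-13->C; (1,5):dx=-1,dy=-2->C
  (1,6):dx=-9,dy=-11->C; (1,7):dx=+2,dy=-5->D; (1,8):dx=-5,dy=-7->C; (1,9):dx=-10,dy=+2->D
  (1,10):dx=-2,dy=-3->C; (2,3):dx=+4,dy=+7->C; (2,4):dx=+8,dy=+3->C; (2,5):dx=+10,dy=+14->C
  (2,6):dx=+2,dy=+5->C; (2,7):dx=+13,dy=+11->C; (2,8):dx=+6,dy=+9->C; (2,9):dx=+1,dy=+18->C
  (2,10):dx=+9,dy=+13->C; (3,4):dx=+4,dy=-4->D; (3,5):dx=+6,dy=+7->C; (3,6):dx=-2,dy=-2->C
  (3,7):dx=+9,dy=+4->C; (3,8):dx=+2,dy=+2->C; (3,9):dx=-3,dy=+11->D; (3,10):dx=+5,dy=+6->C
  (4,5):dx=+2,dy=+11->C; (4,6):dx=-6,dy=+2->D; (4,7):dx=+5,dy=+8->C; (4,8):dx=-2,dy=+6->D
  (4,9):dx=-7,dy=+15->D; (4,10):dx=+1,dy=+10->C; (5,6):dx=-8,dy=-9->C; (5,7):dx=+3,dy=-3->D
  (5,8):dx=-4,dy=-5->C; (5,9):dx=-9,dy=+4->D; (5,10):dx=-1,dy=-1->C; (6,7):dx=+11,dy=+6->C
  (6,8):dx=+4,dy=+4->C; (6,9):dx=-1,dy=+13->D; (6,10):dx=+7,dy=+8->C; (7,8):dx=-7,dy=-2->C
  (7,9):dx=-12,dy=+7->D; (7,10):dx=-4,dy=+2->D; (8,9):dx=-5,dy=+9->D; (8,10):dx=+3,dy=+4->C
  (9,10):dx=+8,dy=-5->D
Step 2: C = 31, D = 14, total pairs = 45.
Step 3: tau = (C - D)/(n(n-1)/2) = (31 - 14)/45 = 0.377778.
Step 4: Exact two-sided p-value (enumerate n! = 3628800 permutations of y under H0): p = 0.155742.
Step 5: alpha = 0.05. fail to reject H0.

tau_b = 0.3778 (C=31, D=14), p = 0.155742, fail to reject H0.


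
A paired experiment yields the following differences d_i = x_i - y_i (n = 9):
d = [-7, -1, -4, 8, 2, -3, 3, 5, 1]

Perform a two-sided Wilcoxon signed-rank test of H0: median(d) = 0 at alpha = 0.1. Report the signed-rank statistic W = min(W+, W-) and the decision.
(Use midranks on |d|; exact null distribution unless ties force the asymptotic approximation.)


Step 1: Drop any zero differences (none here) and take |d_i|.
|d| = [7, 1, 4, 8, 2, 3, 3, 5, 1]
Step 2: Midrank |d_i| (ties get averaged ranks).
ranks: |7|->8, |1|->1.5, |4|->6, |8|->9, |2|->3, |3|->4.5, |3|->4.5, |5|->7, |1|->1.5
Step 3: Attach original signs; sum ranks with positive sign and with negative sign.
W+ = 9 + 3 + 4.5 + 7 + 1.5 = 25
W- = 8 + 1.5 + 6 + 4.5 = 20
(Check: W+ + W- = 45 should equal n(n+1)/2 = 45.)
Step 4: Test statistic W = min(W+, W-) = 20.
Step 5: Ties in |d|, so use the tie-corrected normal approximation.
        E[W] = n(n+1)/4 = 9*10/4 = 22.5.
        Tie groups: |d|=1 (t=2), |d|=3 (t=2); sum(t^3 - t) = 12.
        Var[W] = n(n+1)(2n+1)/24 - sum(t^3-t)/48 = 1710/24 - 12/48 = 71.
        z = (W - E[W]) / sqrt(Var[W]) = (20 - 22.5) / 8.4261 = -0.2967.
        Two-sided p = 2*Phi(z) = 0.766699.
Step 6: alpha = 0.1. fail to reject H0.

W+ = 25, W- = 20, W = min = 20, p = 0.766699, fail to reject H0.


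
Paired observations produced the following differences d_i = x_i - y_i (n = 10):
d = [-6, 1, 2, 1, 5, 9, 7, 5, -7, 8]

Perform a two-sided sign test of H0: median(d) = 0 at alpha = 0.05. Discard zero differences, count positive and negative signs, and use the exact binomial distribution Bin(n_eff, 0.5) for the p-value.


Step 1: Discard zero differences. Original n = 10; n_eff = number of nonzero differences = 10.
Nonzero differences (with sign): -6, +1, +2, +1, +5, +9, +7, +5, -7, +8
Step 2: Count signs: positive = 8, negative = 2.
Step 3: Under H0: P(positive) = 0.5, so the number of positives S ~ Bin(10, 0.5).
Step 4: Two-sided exact p-value = sum of Bin(10,0.5) probabilities at or below the observed probability = 0.109375.
Step 5: alpha = 0.05. fail to reject H0.

n_eff = 10, pos = 8, neg = 2, p = 0.109375, fail to reject H0.


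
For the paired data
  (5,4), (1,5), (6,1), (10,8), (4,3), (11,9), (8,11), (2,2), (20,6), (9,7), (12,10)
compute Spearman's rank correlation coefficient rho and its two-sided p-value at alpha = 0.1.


Step 1: Rank x and y separately (midranks; no ties here).
rank(x): 5->4, 1->1, 6->5, 10->8, 4->3, 11->9, 8->6, 2->2, 20->11, 9->7, 12->10
rank(y): 4->4, 5->5, 1->1, 8->8, 3->3, 9->9, 11->11, 2->2, 6->6, 7->7, 10->10
Step 2: d_i = R_x(i) - R_y(i); compute d_i^2.
  (4-4)^2=0, (1-5)^2=16, (5-1)^2=16, (8-8)^2=0, (3-3)^2=0, (9-9)^2=0, (6-11)^2=25, (2-2)^2=0, (11-6)^2=25, (7-7)^2=0, (10-10)^2=0
sum(d^2) = 82.
Step 3: rho = 1 - 6*82 / (11*(11^2 - 1)) = 1 - 492/1320 = 0.627273.
Step 4: Under H0, t = rho * sqrt((n-2)/(1-rho^2)) = 2.4163 ~ t(9).
Step 5: Two-sided p-value from the t-distribution with 9 df = 0.038845.
Step 6: alpha = 0.1. reject H0.

rho = 0.6273, p = 0.038845, reject H0 at alpha = 0.1.


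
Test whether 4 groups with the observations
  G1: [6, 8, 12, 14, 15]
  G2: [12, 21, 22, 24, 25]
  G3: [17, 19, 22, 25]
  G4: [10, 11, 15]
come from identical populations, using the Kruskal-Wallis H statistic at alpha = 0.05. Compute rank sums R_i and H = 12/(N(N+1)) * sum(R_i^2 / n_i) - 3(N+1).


Step 1: Combine all N = 17 observations and assign midranks.
sorted (value, group, rank): (6,G1,1), (8,G1,2), (10,G4,3), (11,G4,4), (12,G1,5.5), (12,G2,5.5), (14,G1,7), (15,G1,8.5), (15,G4,8.5), (17,G3,10), (19,G3,11), (21,G2,12), (22,G2,13.5), (22,G3,13.5), (24,G2,15), (25,G2,16.5), (25,G3,16.5)
Step 2: Sum ranks within each group.
R_1 = 24 (n_1 = 5)
R_2 = 62.5 (n_2 = 5)
R_3 = 51 (n_3 = 4)
R_4 = 15.5 (n_4 = 3)
Step 3: H = 12/(N(N+1)) * sum(R_i^2/n_i) - 3(N+1)
     = 12/(17*18) * (24^2/5 + 62.5^2/5 + 51^2/4 + 15.5^2/3) - 3*18
     = 0.039216 * 1626.78 - 54
     = 9.795425.
Step 4: Ties present; correction factor C = 1 - 24/(17^3 - 17) = 0.995098. Corrected H = 9.795425 / 0.995098 = 9.843678.
Step 5: Under H0, H ~ chi^2(3); p-value = 0.019943.
Step 6: alpha = 0.05. reject H0.

H = 9.8437, df = 3, p = 0.019943, reject H0.


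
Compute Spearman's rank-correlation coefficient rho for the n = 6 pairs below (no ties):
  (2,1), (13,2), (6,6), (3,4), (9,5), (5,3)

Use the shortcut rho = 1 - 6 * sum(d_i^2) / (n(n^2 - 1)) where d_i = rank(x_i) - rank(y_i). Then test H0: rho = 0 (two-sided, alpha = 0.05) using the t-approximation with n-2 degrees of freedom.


Step 1: Rank x and y separately (midranks; no ties here).
rank(x): 2->1, 13->6, 6->4, 3->2, 9->5, 5->3
rank(y): 1->1, 2->2, 6->6, 4->4, 5->5, 3->3
Step 2: d_i = R_x(i) - R_y(i); compute d_i^2.
  (1-1)^2=0, (6-2)^2=16, (4-6)^2=4, (2-4)^2=4, (5-5)^2=0, (3-3)^2=0
sum(d^2) = 24.
Step 3: rho = 1 - 6*24 / (6*(6^2 - 1)) = 1 - 144/210 = 0.314286.
Step 4: Under H0, t = rho * sqrt((n-2)/(1-rho^2)) = 0.6621 ~ t(4).
Step 5: Two-sided p-value from the t-distribution with 4 df = 0.544093.
Step 6: alpha = 0.05. fail to reject H0.

rho = 0.3143, p = 0.544093, fail to reject H0 at alpha = 0.05.


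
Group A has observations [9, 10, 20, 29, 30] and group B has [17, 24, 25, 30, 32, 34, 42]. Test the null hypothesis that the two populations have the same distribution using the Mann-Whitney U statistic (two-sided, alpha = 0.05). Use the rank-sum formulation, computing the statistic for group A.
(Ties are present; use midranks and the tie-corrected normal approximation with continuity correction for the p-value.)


Step 1: Combine and sort all 12 observations; assign midranks.
sorted (value, group): (9,X), (10,X), (17,Y), (20,X), (24,Y), (25,Y), (29,X), (30,X), (30,Y), (32,Y), (34,Y), (42,Y)
ranks: 9->1, 10->2, 17->3, 20->4, 24->5, 25->6, 29->7, 30->8.5, 30->8.5, 32->10, 34->11, 42->12
Step 2: Rank sum for X: R1 = 1 + 2 + 4 + 7 + 8.5 = 22.5.
Step 3: U_X = R1 - n1(n1+1)/2 = 22.5 - 5*6/2 = 22.5 - 15 = 7.5.
       U_Y = n1*n2 - U_X = 35 - 7.5 = 27.5.
Step 4: Ties are present, so use the tie-corrected normal approximation (with continuity correction) for the p-value.
Step 5: p-value = 0.122225; compare to alpha = 0.05. fail to reject H0.

U_X = 7.5, p = 0.122225, fail to reject H0 at alpha = 0.05.


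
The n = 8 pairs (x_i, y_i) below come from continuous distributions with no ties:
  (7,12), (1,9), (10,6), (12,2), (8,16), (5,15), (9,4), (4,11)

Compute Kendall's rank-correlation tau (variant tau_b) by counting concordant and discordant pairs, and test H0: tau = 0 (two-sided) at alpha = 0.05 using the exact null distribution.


Step 1: Enumerate the 28 unordered pairs (i,j) with i<j and classify each by sign(x_j-x_i) * sign(y_j-y_i).
  (1,2):dx=-6,dy=-3->C; (1,3):dx=+3,dy=-6->D; (1,4):dx=+5,dy=-10->D; (1,5):dx=+1,dy=+4->C
  (1,6):dx=-2,dy=+3->D; (1,7):dx=+2,dy=-8->D; (1,8):dx=-3,dy=-1->C; (2,3):dx=+9,dy=-3->D
  (2,4):dx=+11,dy=-7->D; (2,5):dx=+7,dy=+7->C; (2,6):dx=+4,dy=+6->C; (2,7):dx=+8,dy=-5->D
  (2,8):dx=+3,dy=+2->C; (3,4):dx=+2,dy=-4->D; (3,5):dx=-2,dy=+10->D; (3,6):dx=-5,dy=+9->D
  (3,7):dx=-1,dy=-2->C; (3,8):dx=-6,dy=+5->D; (4,5):dx=-4,dy=+14->D; (4,6):dx=-7,dy=+13->D
  (4,7):dx=-3,dy=+2->D; (4,8):dx=-8,dy=+9->D; (5,6):dx=-3,dy=-1->C; (5,7):dx=+1,dy=-12->D
  (5,8):dx=-4,dy=-5->C; (6,7):dx=+4,dy=-11->D; (6,8):dx=-1,dy=-4->C; (7,8):dx=-5,dy=+7->D
Step 2: C = 10, D = 18, total pairs = 28.
Step 3: tau = (C - D)/(n(n-1)/2) = (10 - 18)/28 = -0.285714.
Step 4: Exact two-sided p-value (enumerate n! = 40320 permutations of y under H0): p = 0.398760.
Step 5: alpha = 0.05. fail to reject H0.

tau_b = -0.2857 (C=10, D=18), p = 0.398760, fail to reject H0.


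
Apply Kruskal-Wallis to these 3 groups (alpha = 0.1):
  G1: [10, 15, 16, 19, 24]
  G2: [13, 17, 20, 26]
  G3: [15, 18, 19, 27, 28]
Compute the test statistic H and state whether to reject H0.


Step 1: Combine all N = 14 observations and assign midranks.
sorted (value, group, rank): (10,G1,1), (13,G2,2), (15,G1,3.5), (15,G3,3.5), (16,G1,5), (17,G2,6), (18,G3,7), (19,G1,8.5), (19,G3,8.5), (20,G2,10), (24,G1,11), (26,G2,12), (27,G3,13), (28,G3,14)
Step 2: Sum ranks within each group.
R_1 = 29 (n_1 = 5)
R_2 = 30 (n_2 = 4)
R_3 = 46 (n_3 = 5)
Step 3: H = 12/(N(N+1)) * sum(R_i^2/n_i) - 3(N+1)
     = 12/(14*15) * (29^2/5 + 30^2/4 + 46^2/5) - 3*15
     = 0.057143 * 816.4 - 45
     = 1.651429.
Step 4: Ties present; correction factor C = 1 - 12/(14^3 - 14) = 0.995604. Corrected H = 1.651429 / 0.995604 = 1.658720.
Step 5: Under H0, H ~ chi^2(2); p-value = 0.436329.
Step 6: alpha = 0.1. fail to reject H0.

H = 1.6587, df = 2, p = 0.436329, fail to reject H0.


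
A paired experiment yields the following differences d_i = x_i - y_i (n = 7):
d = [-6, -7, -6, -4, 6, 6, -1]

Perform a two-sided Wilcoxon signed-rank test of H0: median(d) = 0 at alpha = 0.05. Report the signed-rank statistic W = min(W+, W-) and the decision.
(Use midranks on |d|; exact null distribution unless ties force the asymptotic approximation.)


Step 1: Drop any zero differences (none here) and take |d_i|.
|d| = [6, 7, 6, 4, 6, 6, 1]
Step 2: Midrank |d_i| (ties get averaged ranks).
ranks: |6|->4.5, |7|->7, |6|->4.5, |4|->2, |6|->4.5, |6|->4.5, |1|->1
Step 3: Attach original signs; sum ranks with positive sign and with negative sign.
W+ = 4.5 + 4.5 = 9
W- = 4.5 + 7 + 4.5 + 2 + 1 = 19
(Check: W+ + W- = 28 should equal n(n+1)/2 = 28.)
Step 4: Test statistic W = min(W+, W-) = 9.
Step 5: Ties in |d|, so use the tie-corrected normal approximation.
        E[W] = n(n+1)/4 = 7*8/4 = 14.
        Tie groups: |d|=6 (t=4); sum(t^3 - t) = 60.
        Var[W] = n(n+1)(2n+1)/24 - sum(t^3-t)/48 = 840/24 - 60/48 = 33.75.
        z = (W - E[W]) / sqrt(Var[W]) = (9 - 14) / 5.8095 = -0.8607.
        Two-sided p = 2*Phi(z) = 0.389424.
Step 6: alpha = 0.05. fail to reject H0.

W+ = 9, W- = 19, W = min = 9, p = 0.389424, fail to reject H0.


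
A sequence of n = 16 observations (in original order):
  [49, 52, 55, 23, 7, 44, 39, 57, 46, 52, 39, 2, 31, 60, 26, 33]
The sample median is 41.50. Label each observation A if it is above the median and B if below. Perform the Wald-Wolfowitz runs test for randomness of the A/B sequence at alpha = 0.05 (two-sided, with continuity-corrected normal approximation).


Step 1: Compute median = 41.50; label A = above, B = below.
Labels in order: AAABBABAAABBBABB  (n_A = 8, n_B = 8)
Step 2: Count runs R = 8.
Step 3: Under H0 (random ordering), E[R] = 2*n_A*n_B/(n_A+n_B) + 1 = 2*8*8/16 + 1 = 9.0000.
        Var[R] = 2*n_A*n_B*(2*n_A*n_B - n_A - n_B) / ((n_A+n_B)^2 * (n_A+n_B-1)) = 14336/3840 = 3.7333.
        SD[R] = 1.9322.
Step 4: Continuity-corrected z = (R + 0.5 - E[R]) / SD[R] = (8 + 0.5 - 9.0000) / 1.9322 = -0.2588.
Step 5: Two-sided p-value via normal approximation = 2*(1 - Phi(|z|)) = 0.795809.
Step 6: alpha = 0.05. fail to reject H0.

R = 8, z = -0.2588, p = 0.795809, fail to reject H0.


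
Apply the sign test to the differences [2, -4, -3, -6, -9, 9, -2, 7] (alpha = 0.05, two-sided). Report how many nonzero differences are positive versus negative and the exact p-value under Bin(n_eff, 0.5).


Step 1: Discard zero differences. Original n = 8; n_eff = number of nonzero differences = 8.
Nonzero differences (with sign): +2, -4, -3, -6, -9, +9, -2, +7
Step 2: Count signs: positive = 3, negative = 5.
Step 3: Under H0: P(positive) = 0.5, so the number of positives S ~ Bin(8, 0.5).
Step 4: Two-sided exact p-value = sum of Bin(8,0.5) probabilities at or below the observed probability = 0.726562.
Step 5: alpha = 0.05. fail to reject H0.

n_eff = 8, pos = 3, neg = 5, p = 0.726562, fail to reject H0.


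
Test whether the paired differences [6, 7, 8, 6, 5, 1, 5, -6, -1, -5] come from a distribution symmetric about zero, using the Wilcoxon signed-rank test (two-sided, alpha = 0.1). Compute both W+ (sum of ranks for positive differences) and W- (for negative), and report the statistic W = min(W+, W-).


Step 1: Drop any zero differences (none here) and take |d_i|.
|d| = [6, 7, 8, 6, 5, 1, 5, 6, 1, 5]
Step 2: Midrank |d_i| (ties get averaged ranks).
ranks: |6|->7, |7|->9, |8|->10, |6|->7, |5|->4, |1|->1.5, |5|->4, |6|->7, |1|->1.5, |5|->4
Step 3: Attach original signs; sum ranks with positive sign and with negative sign.
W+ = 7 + 9 + 10 + 7 + 4 + 1.5 + 4 = 42.5
W- = 7 + 1.5 + 4 = 12.5
(Check: W+ + W- = 55 should equal n(n+1)/2 = 55.)
Step 4: Test statistic W = min(W+, W-) = 12.5.
Step 5: Ties in |d|, so use the tie-corrected normal approximation.
        E[W] = n(n+1)/4 = 10*11/4 = 27.5.
        Tie groups: |d|=1 (t=2), |d|=5 (t=3), |d|=6 (t=3); sum(t^3 - t) = 54.
        Var[W] = n(n+1)(2n+1)/24 - sum(t^3-t)/48 = 2310/24 - 54/48 = 95.125.
        z = (W - E[W]) / sqrt(Var[W]) = (12.5 - 27.5) / 9.7532 = -1.5380.
        Two-sided p = 2*Phi(z) = 0.124059.
Step 6: alpha = 0.1. fail to reject H0.

W+ = 42.5, W- = 12.5, W = min = 12.5, p = 0.124059, fail to reject H0.


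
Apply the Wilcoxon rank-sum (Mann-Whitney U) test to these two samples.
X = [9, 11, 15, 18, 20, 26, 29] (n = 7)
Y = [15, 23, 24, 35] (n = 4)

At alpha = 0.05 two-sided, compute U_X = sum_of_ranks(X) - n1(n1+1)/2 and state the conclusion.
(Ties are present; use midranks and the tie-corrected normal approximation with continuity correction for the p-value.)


Step 1: Combine and sort all 11 observations; assign midranks.
sorted (value, group): (9,X), (11,X), (15,X), (15,Y), (18,X), (20,X), (23,Y), (24,Y), (26,X), (29,X), (35,Y)
ranks: 9->1, 11->2, 15->3.5, 15->3.5, 18->5, 20->6, 23->7, 24->8, 26->9, 29->10, 35->11
Step 2: Rank sum for X: R1 = 1 + 2 + 3.5 + 5 + 6 + 9 + 10 = 36.5.
Step 3: U_X = R1 - n1(n1+1)/2 = 36.5 - 7*8/2 = 36.5 - 28 = 8.5.
       U_Y = n1*n2 - U_X = 28 - 8.5 = 19.5.
Step 4: Ties are present, so use the tie-corrected normal approximation (with continuity correction) for the p-value.
Step 5: p-value = 0.343605; compare to alpha = 0.05. fail to reject H0.

U_X = 8.5, p = 0.343605, fail to reject H0 at alpha = 0.05.


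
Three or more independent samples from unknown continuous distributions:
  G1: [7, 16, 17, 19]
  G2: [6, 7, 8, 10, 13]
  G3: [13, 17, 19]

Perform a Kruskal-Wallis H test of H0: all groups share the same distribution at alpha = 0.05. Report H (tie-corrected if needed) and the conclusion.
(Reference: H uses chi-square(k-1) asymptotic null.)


Step 1: Combine all N = 12 observations and assign midranks.
sorted (value, group, rank): (6,G2,1), (7,G1,2.5), (7,G2,2.5), (8,G2,4), (10,G2,5), (13,G2,6.5), (13,G3,6.5), (16,G1,8), (17,G1,9.5), (17,G3,9.5), (19,G1,11.5), (19,G3,11.5)
Step 2: Sum ranks within each group.
R_1 = 31.5 (n_1 = 4)
R_2 = 19 (n_2 = 5)
R_3 = 27.5 (n_3 = 3)
Step 3: H = 12/(N(N+1)) * sum(R_i^2/n_i) - 3(N+1)
     = 12/(12*13) * (31.5^2/4 + 19^2/5 + 27.5^2/3) - 3*13
     = 0.076923 * 572.346 - 39
     = 5.026603.
Step 4: Ties present; correction factor C = 1 - 24/(12^3 - 12) = 0.986014. Corrected H = 5.026603 / 0.986014 = 5.097902.
Step 5: Under H0, H ~ chi^2(2); p-value = 0.078164.
Step 6: alpha = 0.05. fail to reject H0.

H = 5.0979, df = 2, p = 0.078164, fail to reject H0.


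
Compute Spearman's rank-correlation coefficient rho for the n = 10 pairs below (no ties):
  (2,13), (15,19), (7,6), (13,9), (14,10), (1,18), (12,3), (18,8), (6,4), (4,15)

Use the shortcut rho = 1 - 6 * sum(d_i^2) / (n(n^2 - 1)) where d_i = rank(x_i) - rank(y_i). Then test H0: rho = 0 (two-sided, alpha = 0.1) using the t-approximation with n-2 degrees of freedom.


Step 1: Rank x and y separately (midranks; no ties here).
rank(x): 2->2, 15->9, 7->5, 13->7, 14->8, 1->1, 12->6, 18->10, 6->4, 4->3
rank(y): 13->7, 19->10, 6->3, 9->5, 10->6, 18->9, 3->1, 8->4, 4->2, 15->8
Step 2: d_i = R_x(i) - R_y(i); compute d_i^2.
  (2-7)^2=25, (9-10)^2=1, (5-3)^2=4, (7-5)^2=4, (8-6)^2=4, (1-9)^2=64, (6-1)^2=25, (10-4)^2=36, (4-2)^2=4, (3-8)^2=25
sum(d^2) = 192.
Step 3: rho = 1 - 6*192 / (10*(10^2 - 1)) = 1 - 1152/990 = -0.163636.
Step 4: Under H0, t = rho * sqrt((n-2)/(1-rho^2)) = -0.4692 ~ t(8).
Step 5: Two-sided p-value from the t-distribution with 8 df = 0.651477.
Step 6: alpha = 0.1. fail to reject H0.

rho = -0.1636, p = 0.651477, fail to reject H0 at alpha = 0.1.


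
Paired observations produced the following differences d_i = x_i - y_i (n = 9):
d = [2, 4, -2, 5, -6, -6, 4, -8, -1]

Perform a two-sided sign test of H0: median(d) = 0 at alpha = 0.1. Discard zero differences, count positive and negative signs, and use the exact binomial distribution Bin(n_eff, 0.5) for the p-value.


Step 1: Discard zero differences. Original n = 9; n_eff = number of nonzero differences = 9.
Nonzero differences (with sign): +2, +4, -2, +5, -6, -6, +4, -8, -1
Step 2: Count signs: positive = 4, negative = 5.
Step 3: Under H0: P(positive) = 0.5, so the number of positives S ~ Bin(9, 0.5).
Step 4: Two-sided exact p-value = sum of Bin(9,0.5) probabilities at or below the observed probability = 1.000000.
Step 5: alpha = 0.1. fail to reject H0.

n_eff = 9, pos = 4, neg = 5, p = 1.000000, fail to reject H0.


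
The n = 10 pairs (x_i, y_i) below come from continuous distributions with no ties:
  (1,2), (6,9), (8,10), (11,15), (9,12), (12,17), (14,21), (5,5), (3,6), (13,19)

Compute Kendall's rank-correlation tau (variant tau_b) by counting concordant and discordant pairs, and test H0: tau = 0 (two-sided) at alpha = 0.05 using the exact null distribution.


Step 1: Enumerate the 45 unordered pairs (i,j) with i<j and classify each by sign(x_j-x_i) * sign(y_j-y_i).
  (1,2):dx=+5,dy=+7->C; (1,3):dx=+7,dy=+8->C; (1,4):dx=+10,dy=+13->C; (1,5):dx=+8,dy=+10->C
  (1,6):dx=+11,dy=+15->C; (1,7):dx=+13,dy=+19->C; (1,8):dx=+4,dy=+3->C; (1,9):dx=+2,dy=+4->C
  (1,10):dx=+12,dy=+17->C; (2,3):dx=+2,dy=+1->C; (2,4):dx=+5,dy=+6->C; (2,5):dx=+3,dy=+3->C
  (2,6):dx=+6,dy=+8->C; (2,7):dx=+8,dy=+12->C; (2,8):dx=-1,dy=-4->C; (2,9):dx=-3,dy=-3->C
  (2,10):dx=+7,dy=+10->C; (3,4):dx=+3,dy=+5->C; (3,5):dx=+1,dy=+2->C; (3,6):dx=+4,dy=+7->C
  (3,7):dx=+6,dy=+11->C; (3,8):dx=-3,dy=-5->C; (3,9):dx=-5,dy=-4->C; (3,10):dx=+5,dy=+9->C
  (4,5):dx=-2,dy=-3->C; (4,6):dx=+1,dy=+2->C; (4,7):dx=+3,dy=+6->C; (4,8):dx=-6,dy=-10->C
  (4,9):dx=-8,dy=-9->C; (4,10):dx=+2,dy=+4->C; (5,6):dx=+3,dy=+5->C; (5,7):dx=+5,dy=+9->C
  (5,8):dx=-4,dy=-7->C; (5,9):dx=-6,dy=-6->C; (5,10):dx=+4,dy=+7->C; (6,7):dx=+2,dy=+4->C
  (6,8):dx=-7,dy=-12->C; (6,9):dx=-9,dy=-11->C; (6,10):dx=+1,dy=+2->C; (7,8):dx=-9,dy=-16->C
  (7,9):dx=-11,dy=-15->C; (7,10):dx=-1,dy=-2->C; (8,9):dx=-2,dy=+1->D; (8,10):dx=+8,dy=+14->C
  (9,10):dx=+10,dy=+13->C
Step 2: C = 44, D = 1, total pairs = 45.
Step 3: tau = (C - D)/(n(n-1)/2) = (44 - 1)/45 = 0.955556.
Step 4: Exact two-sided p-value (enumerate n! = 3628800 permutations of y under H0): p = 0.000006.
Step 5: alpha = 0.05. reject H0.

tau_b = 0.9556 (C=44, D=1), p = 0.000006, reject H0.


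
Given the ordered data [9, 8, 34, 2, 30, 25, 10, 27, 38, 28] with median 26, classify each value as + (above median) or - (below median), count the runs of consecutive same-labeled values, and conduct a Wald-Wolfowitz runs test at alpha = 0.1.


Step 1: Compute median = 26; label A = above, B = below.
Labels in order: BBABABBAAA  (n_A = 5, n_B = 5)
Step 2: Count runs R = 6.
Step 3: Under H0 (random ordering), E[R] = 2*n_A*n_B/(n_A+n_B) + 1 = 2*5*5/10 + 1 = 6.0000.
        Var[R] = 2*n_A*n_B*(2*n_A*n_B - n_A - n_B) / ((n_A+n_B)^2 * (n_A+n_B-1)) = 2000/900 = 2.2222.
        SD[R] = 1.4907.
Step 4: R = E[R], so z = 0 with no continuity correction.
Step 5: Two-sided p-value via normal approximation = 2*(1 - Phi(|z|)) = 1.000000.
Step 6: alpha = 0.1. fail to reject H0.

R = 6, z = 0.0000, p = 1.000000, fail to reject H0.


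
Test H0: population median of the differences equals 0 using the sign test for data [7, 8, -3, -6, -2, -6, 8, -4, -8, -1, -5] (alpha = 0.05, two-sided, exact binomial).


Step 1: Discard zero differences. Original n = 11; n_eff = number of nonzero differences = 11.
Nonzero differences (with sign): +7, +8, -3, -6, -2, -6, +8, -4, -8, -1, -5
Step 2: Count signs: positive = 3, negative = 8.
Step 3: Under H0: P(positive) = 0.5, so the number of positives S ~ Bin(11, 0.5).
Step 4: Two-sided exact p-value = sum of Bin(11,0.5) probabilities at or below the observed probability = 0.226562.
Step 5: alpha = 0.05. fail to reject H0.

n_eff = 11, pos = 3, neg = 8, p = 0.226562, fail to reject H0.


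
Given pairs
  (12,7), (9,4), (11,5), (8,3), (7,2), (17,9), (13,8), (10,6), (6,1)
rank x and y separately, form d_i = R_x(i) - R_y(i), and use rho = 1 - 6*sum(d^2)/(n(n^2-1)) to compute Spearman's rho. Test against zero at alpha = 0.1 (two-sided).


Step 1: Rank x and y separately (midranks; no ties here).
rank(x): 12->7, 9->4, 11->6, 8->3, 7->2, 17->9, 13->8, 10->5, 6->1
rank(y): 7->7, 4->4, 5->5, 3->3, 2->2, 9->9, 8->8, 6->6, 1->1
Step 2: d_i = R_x(i) - R_y(i); compute d_i^2.
  (7-7)^2=0, (4-4)^2=0, (6-5)^2=1, (3-3)^2=0, (2-2)^2=0, (9-9)^2=0, (8-8)^2=0, (5-6)^2=1, (1-1)^2=0
sum(d^2) = 2.
Step 3: rho = 1 - 6*2 / (9*(9^2 - 1)) = 1 - 12/720 = 0.983333.
Step 4: Under H0, t = rho * sqrt((n-2)/(1-rho^2)) = 14.3096 ~ t(7).
Step 5: Two-sided p-value from the t-distribution with 7 df = 0.000002.
Step 6: alpha = 0.1. reject H0.

rho = 0.9833, p = 0.000002, reject H0 at alpha = 0.1.


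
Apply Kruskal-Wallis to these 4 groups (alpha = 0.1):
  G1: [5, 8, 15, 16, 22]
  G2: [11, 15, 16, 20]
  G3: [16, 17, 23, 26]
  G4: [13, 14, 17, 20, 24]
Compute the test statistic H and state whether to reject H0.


Step 1: Combine all N = 18 observations and assign midranks.
sorted (value, group, rank): (5,G1,1), (8,G1,2), (11,G2,3), (13,G4,4), (14,G4,5), (15,G1,6.5), (15,G2,6.5), (16,G1,9), (16,G2,9), (16,G3,9), (17,G3,11.5), (17,G4,11.5), (20,G2,13.5), (20,G4,13.5), (22,G1,15), (23,G3,16), (24,G4,17), (26,G3,18)
Step 2: Sum ranks within each group.
R_1 = 33.5 (n_1 = 5)
R_2 = 32 (n_2 = 4)
R_3 = 54.5 (n_3 = 4)
R_4 = 51 (n_4 = 5)
Step 3: H = 12/(N(N+1)) * sum(R_i^2/n_i) - 3(N+1)
     = 12/(18*19) * (33.5^2/5 + 32^2/4 + 54.5^2/4 + 51^2/5) - 3*19
     = 0.035088 * 1743.21 - 57
     = 4.165351.
Step 4: Ties present; correction factor C = 1 - 42/(18^3 - 18) = 0.992776. Corrected H = 4.165351 / 0.992776 = 4.195660.
Step 5: Under H0, H ~ chi^2(3); p-value = 0.241097.
Step 6: alpha = 0.1. fail to reject H0.

H = 4.1957, df = 3, p = 0.241097, fail to reject H0.


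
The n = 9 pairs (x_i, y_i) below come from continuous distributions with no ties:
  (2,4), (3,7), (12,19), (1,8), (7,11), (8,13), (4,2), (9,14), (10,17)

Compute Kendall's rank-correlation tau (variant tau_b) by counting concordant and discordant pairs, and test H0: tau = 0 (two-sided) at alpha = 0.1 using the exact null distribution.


Step 1: Enumerate the 36 unordered pairs (i,j) with i<j and classify each by sign(x_j-x_i) * sign(y_j-y_i).
  (1,2):dx=+1,dy=+3->C; (1,3):dx=+10,dy=+15->C; (1,4):dx=-1,dy=+4->D; (1,5):dx=+5,dy=+7->C
  (1,6):dx=+6,dy=+9->C; (1,7):dx=+2,dy=-2->D; (1,8):dx=+7,dy=+10->C; (1,9):dx=+8,dy=+13->C
  (2,3):dx=+9,dy=+12->C; (2,4):dx=-2,dy=+1->D; (2,5):dx=+4,dy=+4->C; (2,6):dx=+5,dy=+6->C
  (2,7):dx=+1,dy=-5->D; (2,8):dx=+6,dy=+7->C; (2,9):dx=+7,dy=+10->C; (3,4):dx=-11,dy=-11->C
  (3,5):dx=-5,dy=-8->C; (3,6):dx=-4,dy=-6->C; (3,7):dx=-8,dy=-17->C; (3,8):dx=-3,dy=-5->C
  (3,9):dx=-2,dy=-2->C; (4,5):dx=+6,dy=+3->C; (4,6):dx=+7,dy=+5->C; (4,7):dx=+3,dy=-6->D
  (4,8):dx=+8,dy=+6->C; (4,9):dx=+9,dy=+9->C; (5,6):dx=+1,dy=+2->C; (5,7):dx=-3,dy=-9->C
  (5,8):dx=+2,dy=+3->C; (5,9):dx=+3,dy=+6->C; (6,7):dx=-4,dy=-11->C; (6,8):dx=+1,dy=+1->C
  (6,9):dx=+2,dy=+4->C; (7,8):dx=+5,dy=+12->C; (7,9):dx=+6,dy=+15->C; (8,9):dx=+1,dy=+3->C
Step 2: C = 31, D = 5, total pairs = 36.
Step 3: tau = (C - D)/(n(n-1)/2) = (31 - 5)/36 = 0.722222.
Step 4: Exact two-sided p-value (enumerate n! = 362880 permutations of y under H0): p = 0.005886.
Step 5: alpha = 0.1. reject H0.

tau_b = 0.7222 (C=31, D=5), p = 0.005886, reject H0.
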